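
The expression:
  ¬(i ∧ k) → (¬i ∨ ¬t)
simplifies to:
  k ∨ ¬i ∨ ¬t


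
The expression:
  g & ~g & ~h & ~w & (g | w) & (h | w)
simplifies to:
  False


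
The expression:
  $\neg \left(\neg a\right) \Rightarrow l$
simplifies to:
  $l \vee \neg a$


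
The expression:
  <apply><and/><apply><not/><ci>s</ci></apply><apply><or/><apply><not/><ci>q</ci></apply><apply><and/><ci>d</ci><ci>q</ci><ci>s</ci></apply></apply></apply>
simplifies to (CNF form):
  <apply><and/><apply><not/><ci>q</ci></apply><apply><not/><ci>s</ci></apply></apply>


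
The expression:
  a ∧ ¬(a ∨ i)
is never true.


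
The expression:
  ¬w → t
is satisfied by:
  {t: True, w: True}
  {t: True, w: False}
  {w: True, t: False}


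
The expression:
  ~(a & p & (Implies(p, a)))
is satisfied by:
  {p: False, a: False}
  {a: True, p: False}
  {p: True, a: False}


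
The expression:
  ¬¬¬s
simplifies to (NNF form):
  ¬s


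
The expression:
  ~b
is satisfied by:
  {b: False}


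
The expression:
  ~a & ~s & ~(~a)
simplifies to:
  False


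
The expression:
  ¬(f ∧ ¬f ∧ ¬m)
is always true.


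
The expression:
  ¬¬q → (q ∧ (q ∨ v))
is always true.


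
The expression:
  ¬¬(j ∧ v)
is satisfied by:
  {j: True, v: True}


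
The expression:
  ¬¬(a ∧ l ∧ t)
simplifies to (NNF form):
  a ∧ l ∧ t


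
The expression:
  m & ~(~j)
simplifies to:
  j & m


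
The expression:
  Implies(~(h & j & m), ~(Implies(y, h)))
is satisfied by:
  {j: True, m: True, y: True, h: False}
  {j: True, y: True, m: False, h: False}
  {m: True, y: True, j: False, h: False}
  {y: True, j: False, m: False, h: False}
  {h: True, j: True, m: True, y: True}
  {h: True, j: True, m: True, y: False}


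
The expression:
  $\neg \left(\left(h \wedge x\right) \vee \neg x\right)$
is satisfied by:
  {x: True, h: False}


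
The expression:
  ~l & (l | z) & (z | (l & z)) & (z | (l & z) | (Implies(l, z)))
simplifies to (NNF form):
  z & ~l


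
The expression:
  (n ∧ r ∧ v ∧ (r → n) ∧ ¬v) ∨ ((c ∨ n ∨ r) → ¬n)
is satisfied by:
  {n: False}


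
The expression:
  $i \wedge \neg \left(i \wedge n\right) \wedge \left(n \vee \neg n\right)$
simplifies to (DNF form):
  $i \wedge \neg n$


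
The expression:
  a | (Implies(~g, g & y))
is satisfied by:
  {a: True, g: True}
  {a: True, g: False}
  {g: True, a: False}


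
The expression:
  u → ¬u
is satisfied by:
  {u: False}


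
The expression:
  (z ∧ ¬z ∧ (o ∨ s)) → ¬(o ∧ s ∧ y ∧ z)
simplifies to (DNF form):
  True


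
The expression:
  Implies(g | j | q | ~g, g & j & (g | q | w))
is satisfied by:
  {j: True, g: True}


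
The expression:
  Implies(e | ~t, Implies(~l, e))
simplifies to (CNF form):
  e | l | t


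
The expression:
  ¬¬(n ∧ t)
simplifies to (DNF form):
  n ∧ t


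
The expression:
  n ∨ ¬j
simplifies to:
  n ∨ ¬j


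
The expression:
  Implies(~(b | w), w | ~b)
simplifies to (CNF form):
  True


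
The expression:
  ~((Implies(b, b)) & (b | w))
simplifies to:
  ~b & ~w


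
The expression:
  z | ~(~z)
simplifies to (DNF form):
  z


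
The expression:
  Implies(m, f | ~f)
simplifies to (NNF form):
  True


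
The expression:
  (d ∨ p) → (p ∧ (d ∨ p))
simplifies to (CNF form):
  p ∨ ¬d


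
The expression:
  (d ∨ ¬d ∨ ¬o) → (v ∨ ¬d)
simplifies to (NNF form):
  v ∨ ¬d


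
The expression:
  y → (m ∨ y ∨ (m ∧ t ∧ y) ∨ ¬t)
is always true.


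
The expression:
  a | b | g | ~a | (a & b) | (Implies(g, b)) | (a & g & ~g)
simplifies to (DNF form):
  True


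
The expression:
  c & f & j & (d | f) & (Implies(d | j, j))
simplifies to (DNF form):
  c & f & j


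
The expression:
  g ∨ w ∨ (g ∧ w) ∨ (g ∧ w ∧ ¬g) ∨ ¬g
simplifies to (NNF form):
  True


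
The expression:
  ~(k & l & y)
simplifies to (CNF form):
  ~k | ~l | ~y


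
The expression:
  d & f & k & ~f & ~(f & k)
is never true.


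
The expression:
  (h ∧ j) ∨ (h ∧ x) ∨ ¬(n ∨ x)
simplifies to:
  (h ∧ j) ∨ (h ∧ x) ∨ (¬n ∧ ¬x)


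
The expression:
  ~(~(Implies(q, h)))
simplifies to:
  h | ~q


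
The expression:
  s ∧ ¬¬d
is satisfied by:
  {s: True, d: True}


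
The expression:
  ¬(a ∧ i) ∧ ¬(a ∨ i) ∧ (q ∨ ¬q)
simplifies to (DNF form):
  ¬a ∧ ¬i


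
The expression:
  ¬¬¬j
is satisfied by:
  {j: False}


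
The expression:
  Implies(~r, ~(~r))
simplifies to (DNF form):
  r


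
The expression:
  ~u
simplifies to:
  ~u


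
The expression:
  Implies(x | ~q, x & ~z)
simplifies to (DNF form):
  (q & ~x) | (x & ~z)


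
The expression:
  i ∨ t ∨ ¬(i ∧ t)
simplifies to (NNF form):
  True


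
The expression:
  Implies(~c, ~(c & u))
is always true.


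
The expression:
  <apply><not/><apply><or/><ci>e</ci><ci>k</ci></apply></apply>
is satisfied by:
  {e: False, k: False}


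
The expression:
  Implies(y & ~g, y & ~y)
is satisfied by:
  {g: True, y: False}
  {y: False, g: False}
  {y: True, g: True}


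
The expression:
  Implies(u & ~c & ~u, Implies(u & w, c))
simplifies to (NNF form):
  True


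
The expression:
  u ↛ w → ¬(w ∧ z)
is always true.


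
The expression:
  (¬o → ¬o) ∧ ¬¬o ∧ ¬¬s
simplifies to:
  o ∧ s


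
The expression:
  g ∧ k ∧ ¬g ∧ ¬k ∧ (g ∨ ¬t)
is never true.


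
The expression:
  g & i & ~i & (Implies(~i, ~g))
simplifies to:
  False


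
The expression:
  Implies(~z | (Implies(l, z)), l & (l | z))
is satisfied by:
  {l: True}


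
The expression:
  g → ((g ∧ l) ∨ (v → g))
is always true.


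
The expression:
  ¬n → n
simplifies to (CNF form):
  n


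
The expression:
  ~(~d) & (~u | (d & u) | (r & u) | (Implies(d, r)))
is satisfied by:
  {d: True}


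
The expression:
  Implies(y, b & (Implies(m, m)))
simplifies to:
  b | ~y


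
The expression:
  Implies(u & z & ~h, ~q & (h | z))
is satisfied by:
  {h: True, u: False, q: False, z: False}
  {z: False, u: False, h: False, q: False}
  {z: True, h: True, u: False, q: False}
  {z: True, u: False, h: False, q: False}
  {q: True, h: True, z: False, u: False}
  {q: True, z: False, u: False, h: False}
  {q: True, z: True, h: True, u: False}
  {q: True, z: True, u: False, h: False}
  {h: True, u: True, q: False, z: False}
  {u: True, q: False, h: False, z: False}
  {z: True, u: True, h: True, q: False}
  {z: True, u: True, q: False, h: False}
  {h: True, u: True, q: True, z: False}
  {u: True, q: True, z: False, h: False}
  {z: True, u: True, q: True, h: True}


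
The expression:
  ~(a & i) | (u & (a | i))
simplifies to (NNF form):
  u | ~a | ~i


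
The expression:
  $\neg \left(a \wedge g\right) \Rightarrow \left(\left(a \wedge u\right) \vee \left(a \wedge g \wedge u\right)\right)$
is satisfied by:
  {a: True, u: True, g: True}
  {a: True, u: True, g: False}
  {a: True, g: True, u: False}


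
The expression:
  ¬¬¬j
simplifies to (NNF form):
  ¬j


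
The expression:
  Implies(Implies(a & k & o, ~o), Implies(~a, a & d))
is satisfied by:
  {a: True}


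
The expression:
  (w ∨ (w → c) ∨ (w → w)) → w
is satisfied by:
  {w: True}


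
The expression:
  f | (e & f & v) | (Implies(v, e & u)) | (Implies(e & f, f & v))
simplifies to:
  True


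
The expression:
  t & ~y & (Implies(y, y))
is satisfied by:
  {t: True, y: False}


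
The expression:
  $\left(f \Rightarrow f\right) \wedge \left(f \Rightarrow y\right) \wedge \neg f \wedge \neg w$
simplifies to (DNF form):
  $\neg f \wedge \neg w$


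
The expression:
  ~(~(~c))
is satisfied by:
  {c: False}


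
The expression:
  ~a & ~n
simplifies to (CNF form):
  ~a & ~n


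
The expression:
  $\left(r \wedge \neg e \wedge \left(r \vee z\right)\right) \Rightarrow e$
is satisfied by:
  {e: True, r: False}
  {r: False, e: False}
  {r: True, e: True}


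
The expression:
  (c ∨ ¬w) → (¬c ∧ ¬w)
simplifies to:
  ¬c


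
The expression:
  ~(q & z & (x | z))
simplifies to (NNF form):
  ~q | ~z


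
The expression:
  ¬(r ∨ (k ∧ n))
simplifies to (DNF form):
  (¬k ∧ ¬r) ∨ (¬n ∧ ¬r)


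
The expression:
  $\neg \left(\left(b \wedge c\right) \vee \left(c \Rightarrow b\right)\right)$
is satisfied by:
  {c: True, b: False}


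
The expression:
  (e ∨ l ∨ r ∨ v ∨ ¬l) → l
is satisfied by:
  {l: True}


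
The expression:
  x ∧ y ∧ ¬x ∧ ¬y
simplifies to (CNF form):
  False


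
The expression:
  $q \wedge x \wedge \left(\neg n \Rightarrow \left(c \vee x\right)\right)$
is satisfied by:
  {x: True, q: True}


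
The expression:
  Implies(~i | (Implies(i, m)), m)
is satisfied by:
  {i: True, m: True}
  {i: True, m: False}
  {m: True, i: False}


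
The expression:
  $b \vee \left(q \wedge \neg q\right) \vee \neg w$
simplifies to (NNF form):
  $b \vee \neg w$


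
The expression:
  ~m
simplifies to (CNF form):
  ~m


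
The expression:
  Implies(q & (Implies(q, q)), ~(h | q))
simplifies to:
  ~q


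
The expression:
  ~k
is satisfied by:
  {k: False}


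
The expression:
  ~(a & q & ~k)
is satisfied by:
  {k: True, q: False, a: False}
  {q: False, a: False, k: False}
  {a: True, k: True, q: False}
  {a: True, q: False, k: False}
  {k: True, q: True, a: False}
  {q: True, k: False, a: False}
  {a: True, q: True, k: True}


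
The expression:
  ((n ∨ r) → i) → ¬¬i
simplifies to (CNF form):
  i ∨ n ∨ r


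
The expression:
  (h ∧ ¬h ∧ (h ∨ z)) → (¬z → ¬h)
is always true.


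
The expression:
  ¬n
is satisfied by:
  {n: False}


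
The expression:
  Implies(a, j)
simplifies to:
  j | ~a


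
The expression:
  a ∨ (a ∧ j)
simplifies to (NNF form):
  a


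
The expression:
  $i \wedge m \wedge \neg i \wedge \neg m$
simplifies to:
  $\text{False}$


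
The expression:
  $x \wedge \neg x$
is never true.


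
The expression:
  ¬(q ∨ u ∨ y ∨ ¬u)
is never true.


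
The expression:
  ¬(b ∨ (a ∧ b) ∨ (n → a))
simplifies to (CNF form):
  n ∧ ¬a ∧ ¬b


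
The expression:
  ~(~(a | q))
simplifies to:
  a | q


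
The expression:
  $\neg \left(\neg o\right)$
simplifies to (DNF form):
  $o$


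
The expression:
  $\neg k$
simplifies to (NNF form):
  $\neg k$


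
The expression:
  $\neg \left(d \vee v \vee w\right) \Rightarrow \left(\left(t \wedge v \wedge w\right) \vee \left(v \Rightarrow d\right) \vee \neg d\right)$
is always true.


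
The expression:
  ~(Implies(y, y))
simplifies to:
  False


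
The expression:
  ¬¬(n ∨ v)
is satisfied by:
  {n: True, v: True}
  {n: True, v: False}
  {v: True, n: False}


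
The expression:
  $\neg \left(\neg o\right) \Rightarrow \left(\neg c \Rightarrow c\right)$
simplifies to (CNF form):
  $c \vee \neg o$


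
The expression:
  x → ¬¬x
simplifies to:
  True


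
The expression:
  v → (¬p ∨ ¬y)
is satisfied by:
  {p: False, v: False, y: False}
  {y: True, p: False, v: False}
  {v: True, p: False, y: False}
  {y: True, v: True, p: False}
  {p: True, y: False, v: False}
  {y: True, p: True, v: False}
  {v: True, p: True, y: False}


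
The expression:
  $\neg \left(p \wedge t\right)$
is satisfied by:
  {p: False, t: False}
  {t: True, p: False}
  {p: True, t: False}


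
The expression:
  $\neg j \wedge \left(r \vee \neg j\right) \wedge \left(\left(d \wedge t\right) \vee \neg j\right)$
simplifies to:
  $\neg j$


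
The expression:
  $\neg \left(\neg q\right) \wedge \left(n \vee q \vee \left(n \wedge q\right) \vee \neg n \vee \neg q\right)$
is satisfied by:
  {q: True}


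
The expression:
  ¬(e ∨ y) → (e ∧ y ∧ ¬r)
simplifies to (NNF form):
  e ∨ y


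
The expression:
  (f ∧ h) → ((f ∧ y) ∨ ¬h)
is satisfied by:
  {y: True, h: False, f: False}
  {h: False, f: False, y: False}
  {f: True, y: True, h: False}
  {f: True, h: False, y: False}
  {y: True, h: True, f: False}
  {h: True, y: False, f: False}
  {f: True, h: True, y: True}


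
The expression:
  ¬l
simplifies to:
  ¬l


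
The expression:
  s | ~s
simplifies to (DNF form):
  True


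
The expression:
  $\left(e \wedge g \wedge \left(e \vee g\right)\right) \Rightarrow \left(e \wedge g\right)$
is always true.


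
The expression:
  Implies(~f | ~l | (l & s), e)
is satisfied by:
  {l: True, e: True, f: True, s: False}
  {l: True, e: True, f: False, s: False}
  {e: True, f: True, s: False, l: False}
  {e: True, f: False, s: False, l: False}
  {l: True, e: True, s: True, f: True}
  {l: True, e: True, s: True, f: False}
  {e: True, s: True, f: True, l: False}
  {e: True, s: True, f: False, l: False}
  {l: True, s: False, f: True, e: False}


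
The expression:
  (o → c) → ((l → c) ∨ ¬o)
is always true.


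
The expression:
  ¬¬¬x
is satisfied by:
  {x: False}


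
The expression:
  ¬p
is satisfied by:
  {p: False}


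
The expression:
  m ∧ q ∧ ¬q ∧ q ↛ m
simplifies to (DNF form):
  False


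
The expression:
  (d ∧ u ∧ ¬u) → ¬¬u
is always true.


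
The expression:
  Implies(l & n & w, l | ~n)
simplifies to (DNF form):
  True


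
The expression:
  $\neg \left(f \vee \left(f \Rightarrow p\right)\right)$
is never true.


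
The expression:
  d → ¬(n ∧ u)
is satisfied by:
  {u: False, d: False, n: False}
  {n: True, u: False, d: False}
  {d: True, u: False, n: False}
  {n: True, d: True, u: False}
  {u: True, n: False, d: False}
  {n: True, u: True, d: False}
  {d: True, u: True, n: False}


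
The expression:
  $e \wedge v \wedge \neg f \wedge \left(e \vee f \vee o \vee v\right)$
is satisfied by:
  {e: True, v: True, f: False}


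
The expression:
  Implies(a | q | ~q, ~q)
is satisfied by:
  {q: False}


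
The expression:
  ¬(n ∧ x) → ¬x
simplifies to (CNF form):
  n ∨ ¬x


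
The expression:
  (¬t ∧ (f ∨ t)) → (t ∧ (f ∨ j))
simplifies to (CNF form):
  t ∨ ¬f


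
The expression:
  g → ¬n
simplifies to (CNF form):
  ¬g ∨ ¬n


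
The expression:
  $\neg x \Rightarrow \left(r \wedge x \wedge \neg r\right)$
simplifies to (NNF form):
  $x$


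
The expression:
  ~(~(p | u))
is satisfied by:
  {u: True, p: True}
  {u: True, p: False}
  {p: True, u: False}


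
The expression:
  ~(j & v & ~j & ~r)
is always true.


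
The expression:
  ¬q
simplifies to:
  ¬q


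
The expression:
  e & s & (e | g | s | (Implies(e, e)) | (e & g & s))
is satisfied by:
  {e: True, s: True}


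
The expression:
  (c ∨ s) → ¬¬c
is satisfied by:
  {c: True, s: False}
  {s: False, c: False}
  {s: True, c: True}


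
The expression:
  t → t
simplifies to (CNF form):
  True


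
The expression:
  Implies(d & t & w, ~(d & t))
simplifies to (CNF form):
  ~d | ~t | ~w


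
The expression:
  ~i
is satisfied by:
  {i: False}


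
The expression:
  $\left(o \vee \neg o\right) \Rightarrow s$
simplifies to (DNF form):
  $s$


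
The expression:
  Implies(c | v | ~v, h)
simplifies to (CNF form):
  h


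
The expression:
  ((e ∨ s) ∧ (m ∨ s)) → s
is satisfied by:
  {s: True, m: False, e: False}
  {m: False, e: False, s: False}
  {e: True, s: True, m: False}
  {e: True, m: False, s: False}
  {s: True, m: True, e: False}
  {m: True, s: False, e: False}
  {e: True, m: True, s: True}


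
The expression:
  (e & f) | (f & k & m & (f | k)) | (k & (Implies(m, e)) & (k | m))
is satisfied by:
  {k: True, f: True, e: True, m: False}
  {k: True, f: True, e: True, m: True}
  {k: True, f: True, m: False, e: False}
  {k: True, f: True, m: True, e: False}
  {k: True, e: True, m: False, f: False}
  {k: True, e: True, m: True, f: False}
  {k: True, m: False, e: False, f: False}
  {m: False, f: True, e: True, k: False}
  {f: True, e: True, m: True, k: False}


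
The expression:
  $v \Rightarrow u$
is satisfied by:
  {u: True, v: False}
  {v: False, u: False}
  {v: True, u: True}


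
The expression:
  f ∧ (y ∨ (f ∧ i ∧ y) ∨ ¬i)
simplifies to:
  f ∧ (y ∨ ¬i)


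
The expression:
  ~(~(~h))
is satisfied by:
  {h: False}


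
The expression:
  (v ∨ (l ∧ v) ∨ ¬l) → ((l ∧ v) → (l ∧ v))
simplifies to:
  True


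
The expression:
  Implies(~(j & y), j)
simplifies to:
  j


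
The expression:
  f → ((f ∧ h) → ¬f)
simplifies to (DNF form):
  ¬f ∨ ¬h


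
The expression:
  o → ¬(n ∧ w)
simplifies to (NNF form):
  ¬n ∨ ¬o ∨ ¬w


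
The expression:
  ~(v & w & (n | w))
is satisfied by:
  {w: False, v: False}
  {v: True, w: False}
  {w: True, v: False}


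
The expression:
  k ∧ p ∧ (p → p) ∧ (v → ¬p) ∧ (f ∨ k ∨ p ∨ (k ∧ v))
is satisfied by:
  {p: True, k: True, v: False}


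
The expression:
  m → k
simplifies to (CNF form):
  k ∨ ¬m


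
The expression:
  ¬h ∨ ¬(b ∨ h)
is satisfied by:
  {h: False}


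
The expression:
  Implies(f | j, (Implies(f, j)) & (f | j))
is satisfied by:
  {j: True, f: False}
  {f: False, j: False}
  {f: True, j: True}


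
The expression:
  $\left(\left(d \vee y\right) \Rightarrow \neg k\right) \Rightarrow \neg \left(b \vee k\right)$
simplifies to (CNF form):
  $\left(k \vee \neg b\right) \wedge \left(k \vee \neg k\right) \wedge \left(d \vee k \vee \neg b\right) \wedge \left(d \vee k \vee \neg k\right) \wedge \left(d \vee y \vee \neg b\right) \wedge \left(d \vee y \vee \neg k\right) \wedge \left(k \vee y \vee \neg b\right) \wedge \left(k \vee y \vee \neg k\right)$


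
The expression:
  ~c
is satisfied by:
  {c: False}


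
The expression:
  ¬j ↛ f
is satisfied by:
  {f: True, j: False}
  {j: False, f: False}
  {j: True, f: True}


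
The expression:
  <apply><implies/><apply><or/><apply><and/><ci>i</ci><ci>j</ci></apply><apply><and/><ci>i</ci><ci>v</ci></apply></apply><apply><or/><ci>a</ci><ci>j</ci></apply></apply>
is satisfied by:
  {a: True, j: True, v: False, i: False}
  {a: True, j: False, v: False, i: False}
  {j: True, a: False, v: False, i: False}
  {a: False, j: False, v: False, i: False}
  {a: True, i: True, j: True, v: False}
  {a: True, i: True, j: False, v: False}
  {i: True, j: True, a: False, v: False}
  {i: True, a: False, j: False, v: False}
  {a: True, v: True, j: True, i: False}
  {a: True, v: True, j: False, i: False}
  {v: True, j: True, a: False, i: False}
  {v: True, a: False, j: False, i: False}
  {i: True, v: True, a: True, j: True}
  {i: True, v: True, a: True, j: False}
  {i: True, v: True, j: True, a: False}


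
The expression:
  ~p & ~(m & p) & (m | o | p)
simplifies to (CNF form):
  ~p & (m | o)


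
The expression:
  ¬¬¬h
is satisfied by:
  {h: False}


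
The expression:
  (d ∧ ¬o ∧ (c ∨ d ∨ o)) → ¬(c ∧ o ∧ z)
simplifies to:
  True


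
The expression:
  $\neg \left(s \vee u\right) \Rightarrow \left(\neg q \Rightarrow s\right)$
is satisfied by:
  {q: True, u: True, s: True}
  {q: True, u: True, s: False}
  {q: True, s: True, u: False}
  {q: True, s: False, u: False}
  {u: True, s: True, q: False}
  {u: True, s: False, q: False}
  {s: True, u: False, q: False}


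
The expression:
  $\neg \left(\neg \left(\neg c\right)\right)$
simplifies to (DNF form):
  $\neg c$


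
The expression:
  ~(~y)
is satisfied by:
  {y: True}


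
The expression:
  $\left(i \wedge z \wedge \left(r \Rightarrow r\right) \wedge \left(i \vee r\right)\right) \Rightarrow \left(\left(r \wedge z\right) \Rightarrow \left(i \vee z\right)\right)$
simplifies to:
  $\text{True}$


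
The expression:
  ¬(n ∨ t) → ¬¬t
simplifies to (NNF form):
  n ∨ t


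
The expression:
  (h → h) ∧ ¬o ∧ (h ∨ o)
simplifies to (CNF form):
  h ∧ ¬o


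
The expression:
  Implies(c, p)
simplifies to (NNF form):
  p | ~c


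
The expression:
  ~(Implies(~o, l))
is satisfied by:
  {o: False, l: False}


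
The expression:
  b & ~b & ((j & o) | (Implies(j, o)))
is never true.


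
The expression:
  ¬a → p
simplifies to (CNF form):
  a ∨ p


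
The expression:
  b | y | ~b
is always true.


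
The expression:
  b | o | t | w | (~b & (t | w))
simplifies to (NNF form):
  b | o | t | w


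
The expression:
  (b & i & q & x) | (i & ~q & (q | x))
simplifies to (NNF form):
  i & x & (b | ~q)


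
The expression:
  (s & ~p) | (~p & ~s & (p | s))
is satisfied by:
  {s: True, p: False}


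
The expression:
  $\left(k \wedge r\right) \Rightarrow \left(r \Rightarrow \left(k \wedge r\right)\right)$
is always true.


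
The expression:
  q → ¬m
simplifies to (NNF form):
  ¬m ∨ ¬q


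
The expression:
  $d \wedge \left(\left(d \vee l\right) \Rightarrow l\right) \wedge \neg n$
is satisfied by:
  {d: True, l: True, n: False}


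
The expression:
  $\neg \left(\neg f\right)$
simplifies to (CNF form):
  $f$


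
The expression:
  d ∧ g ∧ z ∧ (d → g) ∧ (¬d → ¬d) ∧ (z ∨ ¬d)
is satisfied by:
  {z: True, d: True, g: True}


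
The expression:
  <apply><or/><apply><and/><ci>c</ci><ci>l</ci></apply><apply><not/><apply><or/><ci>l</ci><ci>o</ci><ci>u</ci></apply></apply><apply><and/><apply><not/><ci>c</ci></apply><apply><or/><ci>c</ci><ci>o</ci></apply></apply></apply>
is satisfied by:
  {o: True, l: True, u: False, c: False}
  {o: True, l: True, u: True, c: False}
  {o: True, u: False, c: False, l: False}
  {o: True, u: True, c: False, l: False}
  {l: False, u: False, c: False, o: False}
  {o: True, l: True, c: True, u: False}
  {o: True, l: True, c: True, u: True}
  {u: False, c: True, l: True, o: False}
  {l: True, c: True, u: True, o: False}
  {c: True, l: False, u: False, o: False}


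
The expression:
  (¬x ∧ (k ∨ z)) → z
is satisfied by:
  {x: True, z: True, k: False}
  {x: True, k: False, z: False}
  {z: True, k: False, x: False}
  {z: False, k: False, x: False}
  {x: True, z: True, k: True}
  {x: True, k: True, z: False}
  {z: True, k: True, x: False}


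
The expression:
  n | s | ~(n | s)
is always true.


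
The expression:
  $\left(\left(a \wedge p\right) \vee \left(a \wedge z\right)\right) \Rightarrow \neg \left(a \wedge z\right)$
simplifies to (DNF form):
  $\neg a \vee \neg z$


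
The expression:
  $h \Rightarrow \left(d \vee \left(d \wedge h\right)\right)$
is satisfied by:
  {d: True, h: False}
  {h: False, d: False}
  {h: True, d: True}


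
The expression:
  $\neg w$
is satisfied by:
  {w: False}


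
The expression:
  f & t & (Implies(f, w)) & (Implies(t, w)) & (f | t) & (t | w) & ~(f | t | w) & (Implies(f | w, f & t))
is never true.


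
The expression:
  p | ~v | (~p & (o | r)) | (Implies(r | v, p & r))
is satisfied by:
  {r: True, o: True, p: True, v: False}
  {r: True, o: True, p: False, v: False}
  {r: True, p: True, v: False, o: False}
  {r: True, p: False, v: False, o: False}
  {o: True, p: True, v: False, r: False}
  {o: True, p: False, v: False, r: False}
  {p: True, o: False, v: False, r: False}
  {p: False, o: False, v: False, r: False}
  {r: True, o: True, v: True, p: True}
  {r: True, o: True, v: True, p: False}
  {r: True, v: True, p: True, o: False}
  {r: True, v: True, p: False, o: False}
  {v: True, o: True, p: True, r: False}
  {v: True, o: True, p: False, r: False}
  {v: True, p: True, o: False, r: False}


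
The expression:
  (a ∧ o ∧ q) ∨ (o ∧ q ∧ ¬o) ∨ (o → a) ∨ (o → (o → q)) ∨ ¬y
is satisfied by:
  {a: True, q: True, o: False, y: False}
  {a: True, o: False, q: False, y: False}
  {q: True, a: False, o: False, y: False}
  {a: False, o: False, q: False, y: False}
  {y: True, a: True, q: True, o: False}
  {y: True, a: True, o: False, q: False}
  {y: True, q: True, a: False, o: False}
  {y: True, a: False, o: False, q: False}
  {a: True, o: True, q: True, y: False}
  {a: True, o: True, y: False, q: False}
  {o: True, q: True, y: False, a: False}
  {o: True, y: False, q: False, a: False}
  {a: True, o: True, y: True, q: True}
  {a: True, o: True, y: True, q: False}
  {o: True, y: True, q: True, a: False}


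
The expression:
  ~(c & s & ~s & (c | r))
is always true.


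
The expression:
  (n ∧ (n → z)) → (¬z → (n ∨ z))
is always true.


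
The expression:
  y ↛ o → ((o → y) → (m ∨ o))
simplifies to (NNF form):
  m ∨ o ∨ ¬y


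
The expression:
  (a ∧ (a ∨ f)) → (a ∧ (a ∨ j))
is always true.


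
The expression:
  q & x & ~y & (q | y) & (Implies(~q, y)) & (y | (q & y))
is never true.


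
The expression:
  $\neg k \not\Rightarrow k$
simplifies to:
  $\neg k$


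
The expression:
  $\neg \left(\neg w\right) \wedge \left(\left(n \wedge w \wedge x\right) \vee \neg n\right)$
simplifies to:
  $w \wedge \left(x \vee \neg n\right)$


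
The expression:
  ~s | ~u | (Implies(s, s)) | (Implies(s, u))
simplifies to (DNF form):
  True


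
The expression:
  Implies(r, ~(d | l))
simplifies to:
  ~r | (~d & ~l)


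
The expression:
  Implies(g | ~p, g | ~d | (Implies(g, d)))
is always true.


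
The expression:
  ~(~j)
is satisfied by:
  {j: True}


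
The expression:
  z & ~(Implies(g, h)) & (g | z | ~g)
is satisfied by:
  {z: True, g: True, h: False}


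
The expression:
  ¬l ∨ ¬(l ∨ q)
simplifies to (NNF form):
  ¬l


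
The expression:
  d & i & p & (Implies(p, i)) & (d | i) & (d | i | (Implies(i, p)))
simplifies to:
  d & i & p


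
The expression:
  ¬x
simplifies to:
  ¬x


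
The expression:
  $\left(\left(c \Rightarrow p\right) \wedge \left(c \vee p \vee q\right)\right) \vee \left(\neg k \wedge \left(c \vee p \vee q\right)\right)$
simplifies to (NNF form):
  $p \vee \left(c \wedge \neg k\right) \vee \left(q \wedge \neg c\right)$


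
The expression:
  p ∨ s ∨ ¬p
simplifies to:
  True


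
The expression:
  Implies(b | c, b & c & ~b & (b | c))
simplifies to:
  ~b & ~c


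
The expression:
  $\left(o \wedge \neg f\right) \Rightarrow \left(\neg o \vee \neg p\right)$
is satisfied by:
  {f: True, p: False, o: False}
  {p: False, o: False, f: False}
  {o: True, f: True, p: False}
  {o: True, p: False, f: False}
  {f: True, p: True, o: False}
  {p: True, f: False, o: False}
  {o: True, p: True, f: True}


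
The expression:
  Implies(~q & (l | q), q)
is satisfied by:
  {q: True, l: False}
  {l: False, q: False}
  {l: True, q: True}


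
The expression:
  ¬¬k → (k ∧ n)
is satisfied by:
  {n: True, k: False}
  {k: False, n: False}
  {k: True, n: True}


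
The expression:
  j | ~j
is always true.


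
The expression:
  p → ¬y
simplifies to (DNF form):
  ¬p ∨ ¬y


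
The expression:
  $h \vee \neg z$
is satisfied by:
  {h: True, z: False}
  {z: False, h: False}
  {z: True, h: True}


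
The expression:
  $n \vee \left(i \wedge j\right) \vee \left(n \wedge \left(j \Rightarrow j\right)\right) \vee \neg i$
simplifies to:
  $j \vee n \vee \neg i$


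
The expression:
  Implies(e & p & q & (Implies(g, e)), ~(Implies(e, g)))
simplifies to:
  ~e | ~g | ~p | ~q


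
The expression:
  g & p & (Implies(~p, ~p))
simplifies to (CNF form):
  g & p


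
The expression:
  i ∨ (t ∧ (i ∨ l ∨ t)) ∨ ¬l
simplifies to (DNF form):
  i ∨ t ∨ ¬l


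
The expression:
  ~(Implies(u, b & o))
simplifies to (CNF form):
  u & (~b | ~o)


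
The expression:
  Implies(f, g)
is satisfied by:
  {g: True, f: False}
  {f: False, g: False}
  {f: True, g: True}


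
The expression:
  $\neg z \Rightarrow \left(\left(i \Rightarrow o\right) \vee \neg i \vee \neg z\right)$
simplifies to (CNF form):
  $\text{True}$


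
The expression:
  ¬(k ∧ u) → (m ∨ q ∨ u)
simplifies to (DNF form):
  m ∨ q ∨ u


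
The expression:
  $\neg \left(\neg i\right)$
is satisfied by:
  {i: True}


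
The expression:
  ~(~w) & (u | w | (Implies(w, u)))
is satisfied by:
  {w: True}


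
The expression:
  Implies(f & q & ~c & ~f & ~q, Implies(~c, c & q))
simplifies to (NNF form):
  True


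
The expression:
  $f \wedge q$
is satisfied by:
  {f: True, q: True}


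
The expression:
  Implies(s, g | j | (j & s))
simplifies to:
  g | j | ~s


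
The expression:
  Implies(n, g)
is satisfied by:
  {g: True, n: False}
  {n: False, g: False}
  {n: True, g: True}


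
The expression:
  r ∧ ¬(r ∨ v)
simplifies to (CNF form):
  False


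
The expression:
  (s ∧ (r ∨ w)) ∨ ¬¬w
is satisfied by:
  {r: True, w: True, s: True}
  {r: True, w: True, s: False}
  {w: True, s: True, r: False}
  {w: True, s: False, r: False}
  {r: True, s: True, w: False}


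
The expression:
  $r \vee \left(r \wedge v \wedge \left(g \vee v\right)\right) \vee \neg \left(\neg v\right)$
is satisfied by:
  {r: True, v: True}
  {r: True, v: False}
  {v: True, r: False}


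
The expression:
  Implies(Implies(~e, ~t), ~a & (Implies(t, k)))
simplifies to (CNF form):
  (t | ~a) & (~a | ~e) & (k | t | ~a) & (k | t | ~t) & (k | ~a | ~e) & (k | ~e | ~t) & (t | ~a | ~t) & (~a | ~e | ~t)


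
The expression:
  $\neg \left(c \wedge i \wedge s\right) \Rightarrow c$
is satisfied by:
  {c: True}


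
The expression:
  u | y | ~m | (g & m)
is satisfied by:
  {u: True, y: True, g: True, m: False}
  {u: True, y: True, m: False, g: False}
  {u: True, g: True, m: False, y: False}
  {u: True, m: False, g: False, y: False}
  {y: True, g: True, m: False, u: False}
  {y: True, m: False, g: False, u: False}
  {g: True, y: False, m: False, u: False}
  {y: False, m: False, g: False, u: False}
  {y: True, u: True, m: True, g: True}
  {y: True, u: True, m: True, g: False}
  {u: True, m: True, g: True, y: False}
  {u: True, m: True, y: False, g: False}
  {g: True, m: True, y: True, u: False}
  {m: True, y: True, u: False, g: False}
  {m: True, g: True, u: False, y: False}


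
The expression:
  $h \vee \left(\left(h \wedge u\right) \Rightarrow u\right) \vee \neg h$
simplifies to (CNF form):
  $\text{True}$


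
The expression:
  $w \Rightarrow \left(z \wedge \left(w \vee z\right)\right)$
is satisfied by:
  {z: True, w: False}
  {w: False, z: False}
  {w: True, z: True}


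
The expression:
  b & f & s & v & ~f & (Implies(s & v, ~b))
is never true.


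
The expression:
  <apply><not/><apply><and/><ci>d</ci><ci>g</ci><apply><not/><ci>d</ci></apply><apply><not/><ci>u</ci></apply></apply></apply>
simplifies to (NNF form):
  <true/>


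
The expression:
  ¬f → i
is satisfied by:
  {i: True, f: True}
  {i: True, f: False}
  {f: True, i: False}


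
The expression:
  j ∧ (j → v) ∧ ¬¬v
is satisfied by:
  {j: True, v: True}


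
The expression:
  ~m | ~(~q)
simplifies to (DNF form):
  q | ~m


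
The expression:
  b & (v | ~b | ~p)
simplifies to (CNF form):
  b & (v | ~p)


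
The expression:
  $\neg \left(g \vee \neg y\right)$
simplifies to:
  $y \wedge \neg g$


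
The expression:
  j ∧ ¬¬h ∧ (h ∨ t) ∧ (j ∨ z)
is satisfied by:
  {h: True, j: True}


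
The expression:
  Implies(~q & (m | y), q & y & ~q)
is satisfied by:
  {q: True, m: False, y: False}
  {y: True, q: True, m: False}
  {q: True, m: True, y: False}
  {y: True, q: True, m: True}
  {y: False, m: False, q: False}


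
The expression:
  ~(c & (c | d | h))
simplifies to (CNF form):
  ~c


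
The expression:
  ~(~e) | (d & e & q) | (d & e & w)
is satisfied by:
  {e: True}


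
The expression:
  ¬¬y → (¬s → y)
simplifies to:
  True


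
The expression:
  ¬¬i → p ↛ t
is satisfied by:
  {p: True, t: False, i: False}
  {t: False, i: False, p: False}
  {p: True, t: True, i: False}
  {t: True, p: False, i: False}
  {i: True, p: True, t: False}


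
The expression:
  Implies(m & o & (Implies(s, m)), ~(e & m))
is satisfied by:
  {m: False, o: False, e: False}
  {e: True, m: False, o: False}
  {o: True, m: False, e: False}
  {e: True, o: True, m: False}
  {m: True, e: False, o: False}
  {e: True, m: True, o: False}
  {o: True, m: True, e: False}


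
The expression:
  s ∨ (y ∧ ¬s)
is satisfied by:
  {y: True, s: True}
  {y: True, s: False}
  {s: True, y: False}


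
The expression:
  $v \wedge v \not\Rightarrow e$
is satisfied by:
  {v: True, e: False}


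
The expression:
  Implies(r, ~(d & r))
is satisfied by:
  {d: False, r: False}
  {r: True, d: False}
  {d: True, r: False}


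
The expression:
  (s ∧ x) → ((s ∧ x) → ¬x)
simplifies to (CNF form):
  ¬s ∨ ¬x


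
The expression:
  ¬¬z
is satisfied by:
  {z: True}


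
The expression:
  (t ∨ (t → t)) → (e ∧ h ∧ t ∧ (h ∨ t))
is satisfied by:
  {t: True, e: True, h: True}


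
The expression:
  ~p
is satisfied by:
  {p: False}


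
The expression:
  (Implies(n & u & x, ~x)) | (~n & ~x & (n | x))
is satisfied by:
  {x: False, u: False, n: False}
  {n: True, x: False, u: False}
  {u: True, x: False, n: False}
  {n: True, u: True, x: False}
  {x: True, n: False, u: False}
  {n: True, x: True, u: False}
  {u: True, x: True, n: False}


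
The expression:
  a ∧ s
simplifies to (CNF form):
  a ∧ s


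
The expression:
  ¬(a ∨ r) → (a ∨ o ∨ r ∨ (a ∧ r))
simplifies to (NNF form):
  a ∨ o ∨ r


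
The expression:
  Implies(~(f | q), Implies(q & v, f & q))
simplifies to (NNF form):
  True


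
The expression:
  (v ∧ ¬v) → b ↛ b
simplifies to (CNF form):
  True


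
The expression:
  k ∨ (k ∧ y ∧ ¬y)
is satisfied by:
  {k: True}


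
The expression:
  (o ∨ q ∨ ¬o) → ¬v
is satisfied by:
  {v: False}


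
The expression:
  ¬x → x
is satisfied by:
  {x: True}


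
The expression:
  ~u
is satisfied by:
  {u: False}


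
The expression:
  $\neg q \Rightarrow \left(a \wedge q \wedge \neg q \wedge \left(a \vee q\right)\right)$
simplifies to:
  $q$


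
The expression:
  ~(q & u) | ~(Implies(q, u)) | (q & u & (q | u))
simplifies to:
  True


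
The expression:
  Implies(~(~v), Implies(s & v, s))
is always true.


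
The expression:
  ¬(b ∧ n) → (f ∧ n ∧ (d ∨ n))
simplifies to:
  n ∧ (b ∨ f)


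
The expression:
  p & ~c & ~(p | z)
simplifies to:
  False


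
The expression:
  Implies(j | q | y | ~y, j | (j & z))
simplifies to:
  j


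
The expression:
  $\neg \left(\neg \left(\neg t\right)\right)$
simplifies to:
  $\neg t$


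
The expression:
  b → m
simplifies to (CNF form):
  m ∨ ¬b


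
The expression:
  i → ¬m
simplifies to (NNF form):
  ¬i ∨ ¬m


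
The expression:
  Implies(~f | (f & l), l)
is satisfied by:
  {l: True, f: True}
  {l: True, f: False}
  {f: True, l: False}


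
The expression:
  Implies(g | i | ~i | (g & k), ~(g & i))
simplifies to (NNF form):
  ~g | ~i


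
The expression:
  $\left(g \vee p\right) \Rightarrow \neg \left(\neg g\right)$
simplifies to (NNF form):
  $g \vee \neg p$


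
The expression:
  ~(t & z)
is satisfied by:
  {t: False, z: False}
  {z: True, t: False}
  {t: True, z: False}


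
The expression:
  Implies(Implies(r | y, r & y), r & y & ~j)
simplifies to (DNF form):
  (r & ~y) | (y & ~j) | (y & ~r)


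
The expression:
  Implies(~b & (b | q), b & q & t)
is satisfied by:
  {b: True, q: False}
  {q: False, b: False}
  {q: True, b: True}


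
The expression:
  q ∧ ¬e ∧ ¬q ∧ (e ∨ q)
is never true.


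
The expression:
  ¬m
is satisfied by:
  {m: False}


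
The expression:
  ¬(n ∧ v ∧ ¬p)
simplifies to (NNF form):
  p ∨ ¬n ∨ ¬v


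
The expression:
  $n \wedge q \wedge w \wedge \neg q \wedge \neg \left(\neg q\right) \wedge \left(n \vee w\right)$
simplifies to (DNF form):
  $\text{False}$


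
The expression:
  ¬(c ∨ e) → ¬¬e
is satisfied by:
  {c: True, e: True}
  {c: True, e: False}
  {e: True, c: False}


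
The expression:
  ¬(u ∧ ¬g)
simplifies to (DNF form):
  g ∨ ¬u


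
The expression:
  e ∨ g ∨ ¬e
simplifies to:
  True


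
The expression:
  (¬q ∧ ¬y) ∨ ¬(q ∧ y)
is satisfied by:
  {q: False, y: False}
  {y: True, q: False}
  {q: True, y: False}


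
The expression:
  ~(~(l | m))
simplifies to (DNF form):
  l | m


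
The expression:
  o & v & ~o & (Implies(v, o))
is never true.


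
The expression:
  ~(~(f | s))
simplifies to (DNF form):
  f | s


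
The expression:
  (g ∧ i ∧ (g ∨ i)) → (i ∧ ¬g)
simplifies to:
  ¬g ∨ ¬i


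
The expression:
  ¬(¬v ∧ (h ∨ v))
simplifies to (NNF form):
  v ∨ ¬h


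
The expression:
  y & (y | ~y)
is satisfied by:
  {y: True}


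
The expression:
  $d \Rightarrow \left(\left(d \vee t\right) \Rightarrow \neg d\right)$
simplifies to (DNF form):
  $\neg d$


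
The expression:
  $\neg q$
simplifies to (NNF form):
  $\neg q$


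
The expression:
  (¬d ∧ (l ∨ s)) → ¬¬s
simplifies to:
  d ∨ s ∨ ¬l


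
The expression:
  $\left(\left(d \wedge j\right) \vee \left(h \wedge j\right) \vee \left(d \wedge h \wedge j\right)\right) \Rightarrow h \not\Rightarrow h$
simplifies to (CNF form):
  $\left(\neg d \vee \neg j\right) \wedge \left(\neg h \vee \neg j\right)$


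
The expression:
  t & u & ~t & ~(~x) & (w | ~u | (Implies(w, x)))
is never true.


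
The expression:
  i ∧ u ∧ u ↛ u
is never true.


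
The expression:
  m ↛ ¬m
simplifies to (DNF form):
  m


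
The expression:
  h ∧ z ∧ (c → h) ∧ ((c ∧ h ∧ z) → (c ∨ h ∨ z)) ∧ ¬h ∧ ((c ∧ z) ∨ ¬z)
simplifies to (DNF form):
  False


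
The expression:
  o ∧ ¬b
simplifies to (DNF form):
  o ∧ ¬b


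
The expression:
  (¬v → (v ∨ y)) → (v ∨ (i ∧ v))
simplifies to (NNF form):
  v ∨ ¬y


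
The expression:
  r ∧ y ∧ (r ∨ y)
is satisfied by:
  {r: True, y: True}


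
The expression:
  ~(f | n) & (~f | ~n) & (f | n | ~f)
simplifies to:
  ~f & ~n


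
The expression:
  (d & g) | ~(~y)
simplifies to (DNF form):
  y | (d & g)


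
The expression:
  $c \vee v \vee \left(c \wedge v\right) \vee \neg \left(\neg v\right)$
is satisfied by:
  {c: True, v: True}
  {c: True, v: False}
  {v: True, c: False}


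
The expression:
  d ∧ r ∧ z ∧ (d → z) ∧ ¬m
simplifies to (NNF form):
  d ∧ r ∧ z ∧ ¬m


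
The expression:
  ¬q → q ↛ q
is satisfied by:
  {q: True}
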